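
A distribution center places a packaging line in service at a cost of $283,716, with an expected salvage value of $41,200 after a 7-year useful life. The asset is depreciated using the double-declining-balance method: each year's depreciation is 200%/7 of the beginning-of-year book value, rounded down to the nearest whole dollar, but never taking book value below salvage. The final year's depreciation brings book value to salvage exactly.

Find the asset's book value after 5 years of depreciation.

$52,754

Depreciable base = $283,716 − $41,200 = $242,516.
Year 1: ⌊$283,716 × 200%/7⌋ = $81,061. Book value $202,655.
Year 2: ⌊$202,655 × 200%/7⌋ = $57,901. Book value $144,754.
Year 3: ⌊$144,754 × 200%/7⌋ = $41,358. Book value $103,396.
Year 4: ⌊$103,396 × 200%/7⌋ = $29,541. Book value $73,855.
Year 5: ⌊$73,855 × 200%/7⌋ = $21,101. Book value $52,754.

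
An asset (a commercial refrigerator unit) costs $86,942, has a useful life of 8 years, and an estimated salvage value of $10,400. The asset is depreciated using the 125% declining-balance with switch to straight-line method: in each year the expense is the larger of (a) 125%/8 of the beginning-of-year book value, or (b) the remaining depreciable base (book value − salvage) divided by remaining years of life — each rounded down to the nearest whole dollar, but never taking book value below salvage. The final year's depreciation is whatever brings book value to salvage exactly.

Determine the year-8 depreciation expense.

Depreciable base = $86,942 − $10,400 = $76,542.
Year 1: DB = ⌊$86,942 × 125%/8⌋ = $13,584; SL = ⌊$76,542/8⌋ = $9,567 → take DB $13,584. Book value $73,358.
Year 2: DB = ⌊$73,358 × 125%/8⌋ = $11,462; SL = ⌊$62,958/7⌋ = $8,994 → take DB $11,462. Book value $61,896.
Year 3: DB = ⌊$61,896 × 125%/8⌋ = $9,671; SL = ⌊$51,496/6⌋ = $8,582 → take DB $9,671. Book value $52,225.
Year 4: DB = ⌊$52,225 × 125%/8⌋ = $8,160; SL = ⌊$41,825/5⌋ = $8,365 → take SL $8,365. Book value $43,860.
Year 5: DB = ⌊$43,860 × 125%/8⌋ = $6,853; SL = ⌊$33,460/4⌋ = $8,365 → take SL $8,365. Book value $35,495.
Year 6: DB = ⌊$35,495 × 125%/8⌋ = $5,546; SL = ⌊$25,095/3⌋ = $8,365 → take SL $8,365. Book value $27,130.
Year 7: DB = ⌊$27,130 × 125%/8⌋ = $4,239; SL = ⌊$16,730/2⌋ = $8,365 → take SL $8,365. Book value $18,765.
Year 8 (final): $18,765 − $10,400 = $8,365. Book value $10,400.

$8,365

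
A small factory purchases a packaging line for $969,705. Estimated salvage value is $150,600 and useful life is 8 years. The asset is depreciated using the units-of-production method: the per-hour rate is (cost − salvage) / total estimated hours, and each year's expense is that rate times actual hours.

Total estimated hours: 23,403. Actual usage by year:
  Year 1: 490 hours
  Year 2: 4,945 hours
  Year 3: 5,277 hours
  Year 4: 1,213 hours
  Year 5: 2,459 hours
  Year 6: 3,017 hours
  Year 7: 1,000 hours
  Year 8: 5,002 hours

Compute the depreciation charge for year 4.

Depreciable base = $969,705 − $150,600 = $819,105.
Rate = $819,105 / 23,403 hours = $35 per hour.
Year 1: 490 × $35 = $17,150. Book value $952,555.
Year 2: 4,945 × $35 = $173,075. Book value $779,480.
Year 3: 5,277 × $35 = $184,695. Book value $594,785.
Year 4: 1,213 × $35 = $42,455. Book value $552,330.

$42,455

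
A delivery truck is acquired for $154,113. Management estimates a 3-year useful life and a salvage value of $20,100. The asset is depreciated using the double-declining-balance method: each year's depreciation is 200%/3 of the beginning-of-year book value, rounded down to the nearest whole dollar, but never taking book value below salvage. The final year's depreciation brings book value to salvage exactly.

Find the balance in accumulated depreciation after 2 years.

$134,013

Depreciable base = $154,113 − $20,100 = $134,013.
Year 1: ⌊$154,113 × 200%/3⌋ = $102,742. Book value $51,371.
Year 2: ⌊$51,371 × 200%/3⌋ = $34,247, capped at $31,271. Book value $20,100.
Accumulated through year 2 = $154,113 − $20,100 = $134,013.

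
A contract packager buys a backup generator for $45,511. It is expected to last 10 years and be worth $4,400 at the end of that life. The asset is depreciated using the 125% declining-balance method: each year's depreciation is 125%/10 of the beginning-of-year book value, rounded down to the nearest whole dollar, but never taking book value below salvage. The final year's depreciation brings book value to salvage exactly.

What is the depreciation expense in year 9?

$1,955

Depreciable base = $45,511 − $4,400 = $41,111.
Year 1: ⌊$45,511 × 125%/10⌋ = $5,688. Book value $39,823.
Year 2: ⌊$39,823 × 125%/10⌋ = $4,977. Book value $34,846.
Year 3: ⌊$34,846 × 125%/10⌋ = $4,355. Book value $30,491.
Year 4: ⌊$30,491 × 125%/10⌋ = $3,811. Book value $26,680.
Year 5: ⌊$26,680 × 125%/10⌋ = $3,335. Book value $23,345.
Year 6: ⌊$23,345 × 125%/10⌋ = $2,918. Book value $20,427.
Year 7: ⌊$20,427 × 125%/10⌋ = $2,553. Book value $17,874.
Year 8: ⌊$17,874 × 125%/10⌋ = $2,234. Book value $15,640.
Year 9: ⌊$15,640 × 125%/10⌋ = $1,955. Book value $13,685.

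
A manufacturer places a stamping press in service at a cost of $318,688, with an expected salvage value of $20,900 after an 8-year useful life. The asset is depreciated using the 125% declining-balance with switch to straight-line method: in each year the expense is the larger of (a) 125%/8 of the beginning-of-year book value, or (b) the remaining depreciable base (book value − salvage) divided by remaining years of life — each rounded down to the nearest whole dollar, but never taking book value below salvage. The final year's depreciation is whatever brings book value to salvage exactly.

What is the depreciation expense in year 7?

Depreciable base = $318,688 − $20,900 = $297,788.
Year 1: DB = ⌊$318,688 × 125%/8⌋ = $49,795; SL = ⌊$297,788/8⌋ = $37,223 → take DB $49,795. Book value $268,893.
Year 2: DB = ⌊$268,893 × 125%/8⌋ = $42,014; SL = ⌊$247,993/7⌋ = $35,427 → take DB $42,014. Book value $226,879.
Year 3: DB = ⌊$226,879 × 125%/8⌋ = $35,449; SL = ⌊$205,979/6⌋ = $34,329 → take DB $35,449. Book value $191,430.
Year 4: DB = ⌊$191,430 × 125%/8⌋ = $29,910; SL = ⌊$170,530/5⌋ = $34,106 → take SL $34,106. Book value $157,324.
Year 5: DB = ⌊$157,324 × 125%/8⌋ = $24,581; SL = ⌊$136,424/4⌋ = $34,106 → take SL $34,106. Book value $123,218.
Year 6: DB = ⌊$123,218 × 125%/8⌋ = $19,252; SL = ⌊$102,318/3⌋ = $34,106 → take SL $34,106. Book value $89,112.
Year 7: DB = ⌊$89,112 × 125%/8⌋ = $13,923; SL = ⌊$68,212/2⌋ = $34,106 → take SL $34,106. Book value $55,006.

$34,106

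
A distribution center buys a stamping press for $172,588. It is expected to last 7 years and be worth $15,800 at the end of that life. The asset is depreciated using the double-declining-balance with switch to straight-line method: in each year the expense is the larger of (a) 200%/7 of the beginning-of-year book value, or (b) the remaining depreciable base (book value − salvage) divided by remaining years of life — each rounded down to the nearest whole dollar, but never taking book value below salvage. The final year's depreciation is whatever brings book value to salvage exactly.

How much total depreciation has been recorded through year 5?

$140,496

Depreciable base = $172,588 − $15,800 = $156,788.
Year 1: DB = ⌊$172,588 × 200%/7⌋ = $49,310; SL = ⌊$156,788/7⌋ = $22,398 → take DB $49,310. Book value $123,278.
Year 2: DB = ⌊$123,278 × 200%/7⌋ = $35,222; SL = ⌊$107,478/6⌋ = $17,913 → take DB $35,222. Book value $88,056.
Year 3: DB = ⌊$88,056 × 200%/7⌋ = $25,158; SL = ⌊$72,256/5⌋ = $14,451 → take DB $25,158. Book value $62,898.
Year 4: DB = ⌊$62,898 × 200%/7⌋ = $17,970; SL = ⌊$47,098/4⌋ = $11,774 → take DB $17,970. Book value $44,928.
Year 5: DB = ⌊$44,928 × 200%/7⌋ = $12,836; SL = ⌊$29,128/3⌋ = $9,709 → take DB $12,836. Book value $32,092.
Accumulated through year 5 = $172,588 − $32,092 = $140,496.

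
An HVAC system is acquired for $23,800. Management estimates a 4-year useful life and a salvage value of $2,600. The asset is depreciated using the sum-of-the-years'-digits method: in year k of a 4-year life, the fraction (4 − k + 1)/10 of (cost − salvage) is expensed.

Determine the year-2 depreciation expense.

Depreciable base = $23,800 − $2,600 = $21,200.
Sum of the years' digits = 4+3+2+1 = 10.
Year 1: $21,200 × 4/10 = $8,480. Book value $15,320.
Year 2: $21,200 × 3/10 = $6,360. Book value $8,960.

$6,360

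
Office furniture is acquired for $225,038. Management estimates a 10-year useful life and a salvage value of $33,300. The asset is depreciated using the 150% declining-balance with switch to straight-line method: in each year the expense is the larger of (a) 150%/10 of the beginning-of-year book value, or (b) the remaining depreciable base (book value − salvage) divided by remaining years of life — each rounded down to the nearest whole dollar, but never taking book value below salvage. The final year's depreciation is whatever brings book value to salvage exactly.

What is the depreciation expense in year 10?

$12,894

Depreciable base = $225,038 − $33,300 = $191,738.
Year 1: DB = ⌊$225,038 × 150%/10⌋ = $33,755; SL = ⌊$191,738/10⌋ = $19,173 → take DB $33,755. Book value $191,283.
Year 2: DB = ⌊$191,283 × 150%/10⌋ = $28,692; SL = ⌊$157,983/9⌋ = $17,553 → take DB $28,692. Book value $162,591.
Year 3: DB = ⌊$162,591 × 150%/10⌋ = $24,388; SL = ⌊$129,291/8⌋ = $16,161 → take DB $24,388. Book value $138,203.
Year 4: DB = ⌊$138,203 × 150%/10⌋ = $20,730; SL = ⌊$104,903/7⌋ = $14,986 → take DB $20,730. Book value $117,473.
Year 5: DB = ⌊$117,473 × 150%/10⌋ = $17,620; SL = ⌊$84,173/6⌋ = $14,028 → take DB $17,620. Book value $99,853.
Year 6: DB = ⌊$99,853 × 150%/10⌋ = $14,977; SL = ⌊$66,553/5⌋ = $13,310 → take DB $14,977. Book value $84,876.
Year 7: DB = ⌊$84,876 × 150%/10⌋ = $12,731; SL = ⌊$51,576/4⌋ = $12,894 → take SL $12,894. Book value $71,982.
Year 8: DB = ⌊$71,982 × 150%/10⌋ = $10,797; SL = ⌊$38,682/3⌋ = $12,894 → take SL $12,894. Book value $59,088.
Year 9: DB = ⌊$59,088 × 150%/10⌋ = $8,863; SL = ⌊$25,788/2⌋ = $12,894 → take SL $12,894. Book value $46,194.
Year 10 (final): $46,194 − $33,300 = $12,894. Book value $33,300.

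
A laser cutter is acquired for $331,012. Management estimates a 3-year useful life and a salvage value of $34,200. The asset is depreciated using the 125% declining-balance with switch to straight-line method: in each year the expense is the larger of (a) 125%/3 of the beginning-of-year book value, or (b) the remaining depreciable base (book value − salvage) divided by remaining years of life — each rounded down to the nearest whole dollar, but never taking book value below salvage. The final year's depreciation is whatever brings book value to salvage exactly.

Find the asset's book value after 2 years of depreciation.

$112,637

Depreciable base = $331,012 − $34,200 = $296,812.
Year 1: DB = ⌊$331,012 × 125%/3⌋ = $137,921; SL = ⌊$296,812/3⌋ = $98,937 → take DB $137,921. Book value $193,091.
Year 2: DB = ⌊$193,091 × 125%/3⌋ = $80,454; SL = ⌊$158,891/2⌋ = $79,445 → take DB $80,454. Book value $112,637.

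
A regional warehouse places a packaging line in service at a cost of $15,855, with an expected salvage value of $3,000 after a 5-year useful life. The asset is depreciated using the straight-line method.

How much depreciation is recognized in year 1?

$2,571

Depreciable base = $15,855 − $3,000 = $12,855.
Annual expense = $12,855 / 5 = $2,571.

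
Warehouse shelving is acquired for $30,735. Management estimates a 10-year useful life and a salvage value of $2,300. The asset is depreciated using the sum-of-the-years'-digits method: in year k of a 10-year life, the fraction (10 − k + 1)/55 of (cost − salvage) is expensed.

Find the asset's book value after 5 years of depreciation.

Depreciable base = $30,735 − $2,300 = $28,435.
Sum of the years' digits = 10+9+8+7+6+5+4+3+2+1 = 55.
Year 1: $28,435 × 10/55 = $5,170. Book value $25,565.
Year 2: $28,435 × 9/55 = $4,653. Book value $20,912.
Year 3: $28,435 × 8/55 = $4,136. Book value $16,776.
Year 4: $28,435 × 7/55 = $3,619. Book value $13,157.
Year 5: $28,435 × 6/55 = $3,102. Book value $10,055.

$10,055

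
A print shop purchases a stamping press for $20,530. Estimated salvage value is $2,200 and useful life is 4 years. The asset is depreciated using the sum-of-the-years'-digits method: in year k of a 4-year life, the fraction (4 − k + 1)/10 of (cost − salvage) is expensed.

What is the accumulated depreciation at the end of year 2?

$12,831

Depreciable base = $20,530 − $2,200 = $18,330.
Sum of the years' digits = 4+3+2+1 = 10.
Year 1: $18,330 × 4/10 = $7,332. Book value $13,198.
Year 2: $18,330 × 3/10 = $5,499. Book value $7,699.
Accumulated through year 2 = $20,530 − $7,699 = $12,831.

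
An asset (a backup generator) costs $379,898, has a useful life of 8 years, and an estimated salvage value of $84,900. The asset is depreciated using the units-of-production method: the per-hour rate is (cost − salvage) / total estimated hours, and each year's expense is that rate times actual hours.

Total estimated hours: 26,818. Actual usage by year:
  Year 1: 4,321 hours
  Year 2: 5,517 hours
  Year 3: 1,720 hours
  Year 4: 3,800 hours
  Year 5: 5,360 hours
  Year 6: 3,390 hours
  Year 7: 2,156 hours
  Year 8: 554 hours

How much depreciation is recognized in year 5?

$58,960

Depreciable base = $379,898 − $84,900 = $294,998.
Rate = $294,998 / 26,818 hours = $11 per hour.
Year 1: 4,321 × $11 = $47,531. Book value $332,367.
Year 2: 5,517 × $11 = $60,687. Book value $271,680.
Year 3: 1,720 × $11 = $18,920. Book value $252,760.
Year 4: 3,800 × $11 = $41,800. Book value $210,960.
Year 5: 5,360 × $11 = $58,960. Book value $152,000.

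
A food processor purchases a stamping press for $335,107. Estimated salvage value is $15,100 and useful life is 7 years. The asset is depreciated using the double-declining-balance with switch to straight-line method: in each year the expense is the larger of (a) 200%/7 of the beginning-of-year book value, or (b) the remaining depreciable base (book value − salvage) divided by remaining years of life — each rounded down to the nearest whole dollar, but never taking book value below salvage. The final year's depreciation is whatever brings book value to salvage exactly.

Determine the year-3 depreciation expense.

Depreciable base = $335,107 − $15,100 = $320,007.
Year 1: DB = ⌊$335,107 × 200%/7⌋ = $95,744; SL = ⌊$320,007/7⌋ = $45,715 → take DB $95,744. Book value $239,363.
Year 2: DB = ⌊$239,363 × 200%/7⌋ = $68,389; SL = ⌊$224,263/6⌋ = $37,377 → take DB $68,389. Book value $170,974.
Year 3: DB = ⌊$170,974 × 200%/7⌋ = $48,849; SL = ⌊$155,874/5⌋ = $31,174 → take DB $48,849. Book value $122,125.

$48,849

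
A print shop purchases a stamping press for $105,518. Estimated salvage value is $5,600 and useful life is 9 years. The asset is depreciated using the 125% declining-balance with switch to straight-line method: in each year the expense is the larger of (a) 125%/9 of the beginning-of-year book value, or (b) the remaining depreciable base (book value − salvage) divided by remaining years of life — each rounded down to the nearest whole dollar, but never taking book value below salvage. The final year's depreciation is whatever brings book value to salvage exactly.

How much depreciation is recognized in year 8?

Depreciable base = $105,518 − $5,600 = $99,918.
Year 1: DB = ⌊$105,518 × 125%/9⌋ = $14,655; SL = ⌊$99,918/9⌋ = $11,102 → take DB $14,655. Book value $90,863.
Year 2: DB = ⌊$90,863 × 125%/9⌋ = $12,619; SL = ⌊$85,263/8⌋ = $10,657 → take DB $12,619. Book value $78,244.
Year 3: DB = ⌊$78,244 × 125%/9⌋ = $10,867; SL = ⌊$72,644/7⌋ = $10,377 → take DB $10,867. Book value $67,377.
Year 4: DB = ⌊$67,377 × 125%/9⌋ = $9,357; SL = ⌊$61,777/6⌋ = $10,296 → take SL $10,296. Book value $57,081.
Year 5: DB = ⌊$57,081 × 125%/9⌋ = $7,927; SL = ⌊$51,481/5⌋ = $10,296 → take SL $10,296. Book value $46,785.
Year 6: DB = ⌊$46,785 × 125%/9⌋ = $6,497; SL = ⌊$41,185/4⌋ = $10,296 → take SL $10,296. Book value $36,489.
Year 7: DB = ⌊$36,489 × 125%/9⌋ = $5,067; SL = ⌊$30,889/3⌋ = $10,296 → take SL $10,296. Book value $26,193.
Year 8: DB = ⌊$26,193 × 125%/9⌋ = $3,637; SL = ⌊$20,593/2⌋ = $10,296 → take SL $10,296. Book value $15,897.

$10,296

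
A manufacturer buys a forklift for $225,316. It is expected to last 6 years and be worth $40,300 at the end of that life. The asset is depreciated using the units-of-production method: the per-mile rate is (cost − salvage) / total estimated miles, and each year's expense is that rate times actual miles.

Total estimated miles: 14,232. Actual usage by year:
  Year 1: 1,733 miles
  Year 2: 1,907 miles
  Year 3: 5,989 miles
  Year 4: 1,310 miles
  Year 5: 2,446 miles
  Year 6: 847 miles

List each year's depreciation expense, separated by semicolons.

$22,529; $24,791; $77,857; $17,030; $31,798; $11,011

Depreciable base = $225,316 − $40,300 = $185,016.
Rate = $185,016 / 14,232 miles = $13 per mile.
Year 1: 1,733 × $13 = $22,529. Book value $202,787.
Year 2: 1,907 × $13 = $24,791. Book value $177,996.
Year 3: 5,989 × $13 = $77,857. Book value $100,139.
Year 4: 1,310 × $13 = $17,030. Book value $83,109.
Year 5: 2,446 × $13 = $31,798. Book value $51,311.
Year 6: 847 × $13 = $11,011. Book value $40,300.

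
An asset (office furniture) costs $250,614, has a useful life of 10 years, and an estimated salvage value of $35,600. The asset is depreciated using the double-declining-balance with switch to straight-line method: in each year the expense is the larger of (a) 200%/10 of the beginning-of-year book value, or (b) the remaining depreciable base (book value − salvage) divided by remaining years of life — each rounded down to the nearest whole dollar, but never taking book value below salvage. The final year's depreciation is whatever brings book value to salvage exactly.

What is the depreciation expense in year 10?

$0

Depreciable base = $250,614 − $35,600 = $215,014.
Year 1: DB = ⌊$250,614 × 200%/10⌋ = $50,122; SL = ⌊$215,014/10⌋ = $21,501 → take DB $50,122. Book value $200,492.
Year 2: DB = ⌊$200,492 × 200%/10⌋ = $40,098; SL = ⌊$164,892/9⌋ = $18,321 → take DB $40,098. Book value $160,394.
Year 3: DB = ⌊$160,394 × 200%/10⌋ = $32,078; SL = ⌊$124,794/8⌋ = $15,599 → take DB $32,078. Book value $128,316.
Year 4: DB = ⌊$128,316 × 200%/10⌋ = $25,663; SL = ⌊$92,716/7⌋ = $13,245 → take DB $25,663. Book value $102,653.
Year 5: DB = ⌊$102,653 × 200%/10⌋ = $20,530; SL = ⌊$67,053/6⌋ = $11,175 → take DB $20,530. Book value $82,123.
Year 6: DB = ⌊$82,123 × 200%/10⌋ = $16,424; SL = ⌊$46,523/5⌋ = $9,304 → take DB $16,424. Book value $65,699.
Year 7: DB = ⌊$65,699 × 200%/10⌋ = $13,139; SL = ⌊$30,099/4⌋ = $7,524 → take DB $13,139. Book value $52,560.
Year 8: DB = ⌊$52,560 × 200%/10⌋ = $10,512; SL = ⌊$16,960/3⌋ = $5,653 → take DB $10,512. Book value $42,048.
Year 9: DB = ⌊$42,048 × 200%/10⌋ = $8,409; SL = ⌊$6,448/2⌋ = $3,224 → take DB $8,409, capped at $6,448. Book value $35,600.
Year 10 (final): $35,600 − $35,600 = $0. Book value $35,600.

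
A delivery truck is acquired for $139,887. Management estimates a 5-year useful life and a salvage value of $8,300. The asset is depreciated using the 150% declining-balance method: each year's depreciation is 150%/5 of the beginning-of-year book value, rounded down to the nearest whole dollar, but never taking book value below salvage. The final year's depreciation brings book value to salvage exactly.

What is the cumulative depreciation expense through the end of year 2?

Depreciable base = $139,887 − $8,300 = $131,587.
Year 1: ⌊$139,887 × 150%/5⌋ = $41,966. Book value $97,921.
Year 2: ⌊$97,921 × 150%/5⌋ = $29,376. Book value $68,545.
Accumulated through year 2 = $139,887 − $68,545 = $71,342.

$71,342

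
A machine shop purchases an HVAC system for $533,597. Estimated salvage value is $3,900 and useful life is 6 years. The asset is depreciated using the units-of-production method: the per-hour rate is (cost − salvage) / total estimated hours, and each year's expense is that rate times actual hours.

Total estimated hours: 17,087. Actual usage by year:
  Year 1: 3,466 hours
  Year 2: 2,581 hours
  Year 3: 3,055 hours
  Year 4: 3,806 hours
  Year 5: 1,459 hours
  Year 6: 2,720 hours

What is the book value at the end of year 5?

Depreciable base = $533,597 − $3,900 = $529,697.
Rate = $529,697 / 17,087 hours = $31 per hour.
Year 1: 3,466 × $31 = $107,446. Book value $426,151.
Year 2: 2,581 × $31 = $80,011. Book value $346,140.
Year 3: 3,055 × $31 = $94,705. Book value $251,435.
Year 4: 3,806 × $31 = $117,986. Book value $133,449.
Year 5: 1,459 × $31 = $45,229. Book value $88,220.

$88,220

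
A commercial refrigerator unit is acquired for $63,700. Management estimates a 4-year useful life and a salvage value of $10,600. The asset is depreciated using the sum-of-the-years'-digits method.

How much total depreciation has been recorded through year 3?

$47,790

Depreciable base = $63,700 − $10,600 = $53,100.
Sum of the years' digits = 4+3+2+1 = 10.
Year 1: $53,100 × 4/10 = $21,240. Book value $42,460.
Year 2: $53,100 × 3/10 = $15,930. Book value $26,530.
Year 3: $53,100 × 2/10 = $10,620. Book value $15,910.
Accumulated through year 3 = $63,700 − $15,910 = $47,790.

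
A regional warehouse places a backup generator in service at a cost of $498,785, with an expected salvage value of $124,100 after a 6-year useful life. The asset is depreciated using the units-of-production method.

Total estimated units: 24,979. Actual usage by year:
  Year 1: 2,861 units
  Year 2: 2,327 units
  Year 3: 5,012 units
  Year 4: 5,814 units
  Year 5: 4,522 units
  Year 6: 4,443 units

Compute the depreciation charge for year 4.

$87,210

Depreciable base = $498,785 − $124,100 = $374,685.
Rate = $374,685 / 24,979 units = $15 per unit.
Year 1: 2,861 × $15 = $42,915. Book value $455,870.
Year 2: 2,327 × $15 = $34,905. Book value $420,965.
Year 3: 5,012 × $15 = $75,180. Book value $345,785.
Year 4: 5,814 × $15 = $87,210. Book value $258,575.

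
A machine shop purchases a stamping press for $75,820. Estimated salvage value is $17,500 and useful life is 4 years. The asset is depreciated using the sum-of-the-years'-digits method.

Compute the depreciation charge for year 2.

$17,496

Depreciable base = $75,820 − $17,500 = $58,320.
Sum of the years' digits = 4+3+2+1 = 10.
Year 1: $58,320 × 4/10 = $23,328. Book value $52,492.
Year 2: $58,320 × 3/10 = $17,496. Book value $34,996.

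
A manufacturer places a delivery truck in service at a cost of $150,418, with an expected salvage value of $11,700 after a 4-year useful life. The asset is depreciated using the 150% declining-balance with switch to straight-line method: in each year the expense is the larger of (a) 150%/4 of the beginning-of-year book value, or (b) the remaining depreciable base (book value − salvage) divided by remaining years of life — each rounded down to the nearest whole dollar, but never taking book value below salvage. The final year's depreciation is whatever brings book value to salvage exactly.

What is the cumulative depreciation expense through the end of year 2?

Depreciable base = $150,418 − $11,700 = $138,718.
Year 1: DB = ⌊$150,418 × 150%/4⌋ = $56,406; SL = ⌊$138,718/4⌋ = $34,679 → take DB $56,406. Book value $94,012.
Year 2: DB = ⌊$94,012 × 150%/4⌋ = $35,254; SL = ⌊$82,312/3⌋ = $27,437 → take DB $35,254. Book value $58,758.
Accumulated through year 2 = $150,418 − $58,758 = $91,660.

$91,660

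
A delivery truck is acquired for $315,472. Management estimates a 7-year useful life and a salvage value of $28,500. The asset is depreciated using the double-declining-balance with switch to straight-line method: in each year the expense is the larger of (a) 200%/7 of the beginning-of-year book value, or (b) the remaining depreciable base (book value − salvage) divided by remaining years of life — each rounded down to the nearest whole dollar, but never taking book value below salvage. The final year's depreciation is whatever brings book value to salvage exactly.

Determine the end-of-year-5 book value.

Depreciable base = $315,472 − $28,500 = $286,972.
Year 1: DB = ⌊$315,472 × 200%/7⌋ = $90,134; SL = ⌊$286,972/7⌋ = $40,996 → take DB $90,134. Book value $225,338.
Year 2: DB = ⌊$225,338 × 200%/7⌋ = $64,382; SL = ⌊$196,838/6⌋ = $32,806 → take DB $64,382. Book value $160,956.
Year 3: DB = ⌊$160,956 × 200%/7⌋ = $45,987; SL = ⌊$132,456/5⌋ = $26,491 → take DB $45,987. Book value $114,969.
Year 4: DB = ⌊$114,969 × 200%/7⌋ = $32,848; SL = ⌊$86,469/4⌋ = $21,617 → take DB $32,848. Book value $82,121.
Year 5: DB = ⌊$82,121 × 200%/7⌋ = $23,463; SL = ⌊$53,621/3⌋ = $17,873 → take DB $23,463. Book value $58,658.

$58,658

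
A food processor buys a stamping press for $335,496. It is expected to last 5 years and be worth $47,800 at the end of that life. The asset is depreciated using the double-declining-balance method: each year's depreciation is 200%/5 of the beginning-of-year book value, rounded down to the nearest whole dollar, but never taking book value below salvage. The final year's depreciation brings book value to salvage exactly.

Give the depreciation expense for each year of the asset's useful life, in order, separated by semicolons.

Depreciable base = $335,496 − $47,800 = $287,696.
Year 1: ⌊$335,496 × 200%/5⌋ = $134,198. Book value $201,298.
Year 2: ⌊$201,298 × 200%/5⌋ = $80,519. Book value $120,779.
Year 3: ⌊$120,779 × 200%/5⌋ = $48,311. Book value $72,468.
Year 4: ⌊$72,468 × 200%/5⌋ = $28,987, capped at $24,668. Book value $47,800.
Year 5 (final): $47,800 − $47,800 = $0. Book value $47,800.

$134,198; $80,519; $48,311; $24,668; $0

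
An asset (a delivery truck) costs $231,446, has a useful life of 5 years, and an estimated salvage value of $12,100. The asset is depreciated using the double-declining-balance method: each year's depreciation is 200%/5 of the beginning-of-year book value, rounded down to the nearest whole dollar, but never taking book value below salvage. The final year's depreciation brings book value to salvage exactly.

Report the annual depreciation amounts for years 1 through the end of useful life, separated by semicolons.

$92,578; $55,547; $33,328; $19,997; $17,896

Depreciable base = $231,446 − $12,100 = $219,346.
Year 1: ⌊$231,446 × 200%/5⌋ = $92,578. Book value $138,868.
Year 2: ⌊$138,868 × 200%/5⌋ = $55,547. Book value $83,321.
Year 3: ⌊$83,321 × 200%/5⌋ = $33,328. Book value $49,993.
Year 4: ⌊$49,993 × 200%/5⌋ = $19,997. Book value $29,996.
Year 5 (final): $29,996 − $12,100 = $17,896. Book value $12,100.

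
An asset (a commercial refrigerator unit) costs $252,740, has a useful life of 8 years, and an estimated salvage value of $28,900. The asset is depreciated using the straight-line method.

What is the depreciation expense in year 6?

$27,980

Depreciable base = $252,740 − $28,900 = $223,840.
Annual expense = $223,840 / 8 = $27,980.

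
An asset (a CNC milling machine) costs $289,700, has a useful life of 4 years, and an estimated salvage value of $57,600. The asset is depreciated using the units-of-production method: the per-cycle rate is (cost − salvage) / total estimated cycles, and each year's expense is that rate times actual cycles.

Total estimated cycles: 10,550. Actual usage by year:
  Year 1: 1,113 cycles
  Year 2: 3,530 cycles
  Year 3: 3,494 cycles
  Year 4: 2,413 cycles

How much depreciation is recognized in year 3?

Depreciable base = $289,700 − $57,600 = $232,100.
Rate = $232,100 / 10,550 cycles = $22 per cycle.
Year 1: 1,113 × $22 = $24,486. Book value $265,214.
Year 2: 3,530 × $22 = $77,660. Book value $187,554.
Year 3: 3,494 × $22 = $76,868. Book value $110,686.

$76,868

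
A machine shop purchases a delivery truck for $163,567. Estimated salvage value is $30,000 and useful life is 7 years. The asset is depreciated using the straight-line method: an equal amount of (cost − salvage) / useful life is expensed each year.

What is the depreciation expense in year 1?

$19,081

Depreciable base = $163,567 − $30,000 = $133,567.
Annual expense = $133,567 / 7 = $19,081.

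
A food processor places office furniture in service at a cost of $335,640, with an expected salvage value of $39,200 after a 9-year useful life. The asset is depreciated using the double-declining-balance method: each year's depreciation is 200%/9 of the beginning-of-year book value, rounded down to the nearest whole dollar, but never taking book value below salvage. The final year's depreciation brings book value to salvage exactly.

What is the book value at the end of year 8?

$44,951

Depreciable base = $335,640 − $39,200 = $296,440.
Year 1: ⌊$335,640 × 200%/9⌋ = $74,586. Book value $261,054.
Year 2: ⌊$261,054 × 200%/9⌋ = $58,012. Book value $203,042.
Year 3: ⌊$203,042 × 200%/9⌋ = $45,120. Book value $157,922.
Year 4: ⌊$157,922 × 200%/9⌋ = $35,093. Book value $122,829.
Year 5: ⌊$122,829 × 200%/9⌋ = $27,295. Book value $95,534.
Year 6: ⌊$95,534 × 200%/9⌋ = $21,229. Book value $74,305.
Year 7: ⌊$74,305 × 200%/9⌋ = $16,512. Book value $57,793.
Year 8: ⌊$57,793 × 200%/9⌋ = $12,842. Book value $44,951.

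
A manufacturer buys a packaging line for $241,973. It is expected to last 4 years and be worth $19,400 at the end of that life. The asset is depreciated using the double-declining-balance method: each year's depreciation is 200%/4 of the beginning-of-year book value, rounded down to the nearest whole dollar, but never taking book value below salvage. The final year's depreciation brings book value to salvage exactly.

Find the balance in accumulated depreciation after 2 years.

$181,479

Depreciable base = $241,973 − $19,400 = $222,573.
Year 1: ⌊$241,973 × 200%/4⌋ = $120,986. Book value $120,987.
Year 2: ⌊$120,987 × 200%/4⌋ = $60,493. Book value $60,494.
Accumulated through year 2 = $241,973 − $60,494 = $181,479.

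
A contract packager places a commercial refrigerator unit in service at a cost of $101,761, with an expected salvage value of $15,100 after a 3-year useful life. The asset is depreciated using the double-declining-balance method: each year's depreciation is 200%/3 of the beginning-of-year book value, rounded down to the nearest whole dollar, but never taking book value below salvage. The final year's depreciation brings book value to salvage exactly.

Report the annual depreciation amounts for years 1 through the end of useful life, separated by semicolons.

$67,840; $18,821; $0

Depreciable base = $101,761 − $15,100 = $86,661.
Year 1: ⌊$101,761 × 200%/3⌋ = $67,840. Book value $33,921.
Year 2: ⌊$33,921 × 200%/3⌋ = $22,614, capped at $18,821. Book value $15,100.
Year 3 (final): $15,100 − $15,100 = $0. Book value $15,100.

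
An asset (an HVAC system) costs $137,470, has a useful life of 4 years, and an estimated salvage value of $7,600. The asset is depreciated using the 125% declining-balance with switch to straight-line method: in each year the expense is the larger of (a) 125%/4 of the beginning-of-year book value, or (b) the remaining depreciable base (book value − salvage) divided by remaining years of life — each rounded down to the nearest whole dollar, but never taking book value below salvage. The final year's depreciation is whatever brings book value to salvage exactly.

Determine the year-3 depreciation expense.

Depreciable base = $137,470 − $7,600 = $129,870.
Year 1: DB = ⌊$137,470 × 125%/4⌋ = $42,959; SL = ⌊$129,870/4⌋ = $32,467 → take DB $42,959. Book value $94,511.
Year 2: DB = ⌊$94,511 × 125%/4⌋ = $29,534; SL = ⌊$86,911/3⌋ = $28,970 → take DB $29,534. Book value $64,977.
Year 3: DB = ⌊$64,977 × 125%/4⌋ = $20,305; SL = ⌊$57,377/2⌋ = $28,688 → take SL $28,688. Book value $36,289.

$28,688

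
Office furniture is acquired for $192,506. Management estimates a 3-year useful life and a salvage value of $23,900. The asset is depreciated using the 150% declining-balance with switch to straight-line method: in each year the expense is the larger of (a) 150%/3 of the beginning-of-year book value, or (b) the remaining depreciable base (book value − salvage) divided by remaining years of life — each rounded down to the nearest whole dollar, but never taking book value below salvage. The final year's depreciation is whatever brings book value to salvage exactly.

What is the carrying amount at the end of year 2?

$48,127

Depreciable base = $192,506 − $23,900 = $168,606.
Year 1: DB = ⌊$192,506 × 150%/3⌋ = $96,253; SL = ⌊$168,606/3⌋ = $56,202 → take DB $96,253. Book value $96,253.
Year 2: DB = ⌊$96,253 × 150%/3⌋ = $48,126; SL = ⌊$72,353/2⌋ = $36,176 → take DB $48,126. Book value $48,127.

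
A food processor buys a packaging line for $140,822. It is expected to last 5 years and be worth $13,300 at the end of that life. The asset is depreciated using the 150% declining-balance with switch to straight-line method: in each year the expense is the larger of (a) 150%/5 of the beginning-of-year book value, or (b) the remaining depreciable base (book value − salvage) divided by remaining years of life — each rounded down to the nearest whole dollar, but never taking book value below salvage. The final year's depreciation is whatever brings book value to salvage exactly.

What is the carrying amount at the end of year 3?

Depreciable base = $140,822 − $13,300 = $127,522.
Year 1: DB = ⌊$140,822 × 150%/5⌋ = $42,246; SL = ⌊$127,522/5⌋ = $25,504 → take DB $42,246. Book value $98,576.
Year 2: DB = ⌊$98,576 × 150%/5⌋ = $29,572; SL = ⌊$85,276/4⌋ = $21,319 → take DB $29,572. Book value $69,004.
Year 3: DB = ⌊$69,004 × 150%/5⌋ = $20,701; SL = ⌊$55,704/3⌋ = $18,568 → take DB $20,701. Book value $48,303.

$48,303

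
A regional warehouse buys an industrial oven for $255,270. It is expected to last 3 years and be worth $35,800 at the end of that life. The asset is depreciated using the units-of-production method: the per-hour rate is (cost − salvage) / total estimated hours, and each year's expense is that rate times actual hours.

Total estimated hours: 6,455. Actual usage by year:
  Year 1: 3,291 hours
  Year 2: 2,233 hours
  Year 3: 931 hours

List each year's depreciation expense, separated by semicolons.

$111,894; $75,922; $31,654

Depreciable base = $255,270 − $35,800 = $219,470.
Rate = $219,470 / 6,455 hours = $34 per hour.
Year 1: 3,291 × $34 = $111,894. Book value $143,376.
Year 2: 2,233 × $34 = $75,922. Book value $67,454.
Year 3: 931 × $34 = $31,654. Book value $35,800.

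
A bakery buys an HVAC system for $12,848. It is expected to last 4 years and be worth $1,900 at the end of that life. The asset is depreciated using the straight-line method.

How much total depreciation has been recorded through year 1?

$2,737

Depreciable base = $12,848 − $1,900 = $10,948.
Annual expense = $10,948 / 4 = $2,737.
End of year 1: book value $10,111.
Accumulated through year 1 = $12,848 − $10,111 = $2,737.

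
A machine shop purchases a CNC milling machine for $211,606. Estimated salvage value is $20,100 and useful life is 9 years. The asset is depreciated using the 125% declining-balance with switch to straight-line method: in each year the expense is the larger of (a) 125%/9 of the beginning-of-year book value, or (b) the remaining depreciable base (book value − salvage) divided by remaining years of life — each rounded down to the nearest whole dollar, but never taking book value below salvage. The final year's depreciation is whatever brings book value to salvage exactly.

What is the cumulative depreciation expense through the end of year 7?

$153,166

Depreciable base = $211,606 − $20,100 = $191,506.
Year 1: DB = ⌊$211,606 × 125%/9⌋ = $29,389; SL = ⌊$191,506/9⌋ = $21,278 → take DB $29,389. Book value $182,217.
Year 2: DB = ⌊$182,217 × 125%/9⌋ = $25,307; SL = ⌊$162,117/8⌋ = $20,264 → take DB $25,307. Book value $156,910.
Year 3: DB = ⌊$156,910 × 125%/9⌋ = $21,793; SL = ⌊$136,810/7⌋ = $19,544 → take DB $21,793. Book value $135,117.
Year 4: DB = ⌊$135,117 × 125%/9⌋ = $18,766; SL = ⌊$115,017/6⌋ = $19,169 → take SL $19,169. Book value $115,948.
Year 5: DB = ⌊$115,948 × 125%/9⌋ = $16,103; SL = ⌊$95,848/5⌋ = $19,169 → take SL $19,169. Book value $96,779.
Year 6: DB = ⌊$96,779 × 125%/9⌋ = $13,441; SL = ⌊$76,679/4⌋ = $19,169 → take SL $19,169. Book value $77,610.
Year 7: DB = ⌊$77,610 × 125%/9⌋ = $10,779; SL = ⌊$57,510/3⌋ = $19,170 → take SL $19,170. Book value $58,440.
Accumulated through year 7 = $211,606 − $58,440 = $153,166.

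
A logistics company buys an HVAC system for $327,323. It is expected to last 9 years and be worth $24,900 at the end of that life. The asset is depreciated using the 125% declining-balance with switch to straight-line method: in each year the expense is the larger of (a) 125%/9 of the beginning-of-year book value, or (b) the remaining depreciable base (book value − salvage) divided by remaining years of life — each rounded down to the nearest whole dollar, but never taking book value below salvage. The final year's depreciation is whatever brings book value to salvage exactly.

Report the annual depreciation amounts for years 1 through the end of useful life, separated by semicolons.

Depreciable base = $327,323 − $24,900 = $302,423.
Year 1: DB = ⌊$327,323 × 125%/9⌋ = $45,461; SL = ⌊$302,423/9⌋ = $33,602 → take DB $45,461. Book value $281,862.
Year 2: DB = ⌊$281,862 × 125%/9⌋ = $39,147; SL = ⌊$256,962/8⌋ = $32,120 → take DB $39,147. Book value $242,715.
Year 3: DB = ⌊$242,715 × 125%/9⌋ = $33,710; SL = ⌊$217,815/7⌋ = $31,116 → take DB $33,710. Book value $209,005.
Year 4: DB = ⌊$209,005 × 125%/9⌋ = $29,028; SL = ⌊$184,105/6⌋ = $30,684 → take SL $30,684. Book value $178,321.
Year 5: DB = ⌊$178,321 × 125%/9⌋ = $24,766; SL = ⌊$153,421/5⌋ = $30,684 → take SL $30,684. Book value $147,637.
Year 6: DB = ⌊$147,637 × 125%/9⌋ = $20,505; SL = ⌊$122,737/4⌋ = $30,684 → take SL $30,684. Book value $116,953.
Year 7: DB = ⌊$116,953 × 125%/9⌋ = $16,243; SL = ⌊$92,053/3⌋ = $30,684 → take SL $30,684. Book value $86,269.
Year 8: DB = ⌊$86,269 × 125%/9⌋ = $11,981; SL = ⌊$61,369/2⌋ = $30,684 → take SL $30,684. Book value $55,585.
Year 9 (final): $55,585 − $24,900 = $30,685. Book value $24,900.

$45,461; $39,147; $33,710; $30,684; $30,684; $30,684; $30,684; $30,684; $30,685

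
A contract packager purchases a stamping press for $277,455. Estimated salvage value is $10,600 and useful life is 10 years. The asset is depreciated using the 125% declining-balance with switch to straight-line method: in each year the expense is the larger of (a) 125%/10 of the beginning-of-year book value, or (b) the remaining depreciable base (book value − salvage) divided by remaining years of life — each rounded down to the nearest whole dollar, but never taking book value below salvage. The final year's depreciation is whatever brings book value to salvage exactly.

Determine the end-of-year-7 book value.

Depreciable base = $277,455 − $10,600 = $266,855.
Year 1: DB = ⌊$277,455 × 125%/10⌋ = $34,681; SL = ⌊$266,855/10⌋ = $26,685 → take DB $34,681. Book value $242,774.
Year 2: DB = ⌊$242,774 × 125%/10⌋ = $30,346; SL = ⌊$232,174/9⌋ = $25,797 → take DB $30,346. Book value $212,428.
Year 3: DB = ⌊$212,428 × 125%/10⌋ = $26,553; SL = ⌊$201,828/8⌋ = $25,228 → take DB $26,553. Book value $185,875.
Year 4: DB = ⌊$185,875 × 125%/10⌋ = $23,234; SL = ⌊$175,275/7⌋ = $25,039 → take SL $25,039. Book value $160,836.
Year 5: DB = ⌊$160,836 × 125%/10⌋ = $20,104; SL = ⌊$150,236/6⌋ = $25,039 → take SL $25,039. Book value $135,797.
Year 6: DB = ⌊$135,797 × 125%/10⌋ = $16,974; SL = ⌊$125,197/5⌋ = $25,039 → take SL $25,039. Book value $110,758.
Year 7: DB = ⌊$110,758 × 125%/10⌋ = $13,844; SL = ⌊$100,158/4⌋ = $25,039 → take SL $25,039. Book value $85,719.

$85,719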